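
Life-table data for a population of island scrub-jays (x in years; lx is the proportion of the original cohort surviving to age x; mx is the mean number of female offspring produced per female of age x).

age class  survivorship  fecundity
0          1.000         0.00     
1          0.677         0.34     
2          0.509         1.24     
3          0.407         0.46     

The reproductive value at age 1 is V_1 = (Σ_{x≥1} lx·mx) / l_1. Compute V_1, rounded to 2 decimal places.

lx·mx for x ≥ 1: 0.23018, 0.63116, 0.18722 → sum = 1.04856
V_1 = 1.04856 / l_1 = 1.04856 / 0.677 = 1.548833… → 1.55

1.55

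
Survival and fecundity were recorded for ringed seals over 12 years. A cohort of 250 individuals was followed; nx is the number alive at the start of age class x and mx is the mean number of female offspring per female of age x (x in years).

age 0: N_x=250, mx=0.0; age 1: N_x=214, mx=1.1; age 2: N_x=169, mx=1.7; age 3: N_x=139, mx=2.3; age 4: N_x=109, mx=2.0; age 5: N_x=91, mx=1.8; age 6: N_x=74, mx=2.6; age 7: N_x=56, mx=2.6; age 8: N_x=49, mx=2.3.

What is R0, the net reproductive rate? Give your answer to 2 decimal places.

6.70

lx = nx/n0 = nx/250: 1, 0.856, 0.676, 0.556, 0.436, 0.364, 0.296, 0.224, 0.196
lx·mx by age: 0, 0.9416, 1.1492, 1.2788, 0.872, 0.6552, 0.7696, 0.5824, 0.4508
R0 = Σ lx·mx = 6.6996 → 6.70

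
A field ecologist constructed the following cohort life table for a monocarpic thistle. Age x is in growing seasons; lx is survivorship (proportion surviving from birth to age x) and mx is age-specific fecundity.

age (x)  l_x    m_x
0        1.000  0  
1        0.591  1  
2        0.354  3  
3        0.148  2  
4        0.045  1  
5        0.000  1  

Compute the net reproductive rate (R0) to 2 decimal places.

1.99

lx·mx by age: 0, 0.591, 1.062, 0.296, 0.045, 0
R0 = Σ lx·mx = 1.994 → 1.99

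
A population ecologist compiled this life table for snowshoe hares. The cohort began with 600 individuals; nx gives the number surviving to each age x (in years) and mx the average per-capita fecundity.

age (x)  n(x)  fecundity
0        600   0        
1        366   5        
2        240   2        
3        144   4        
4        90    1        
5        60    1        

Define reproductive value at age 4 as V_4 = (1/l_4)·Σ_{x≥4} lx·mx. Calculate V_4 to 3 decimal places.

lx = nx/n0 = nx/600: 1, 0.61, 0.4, 0.24, 0.15, 0.1
lx·mx for x ≥ 4: 0.15, 0.1 → sum = 0.25
V_4 = 0.25 / l_4 = 0.25 / 0.15 = 1.666667… → 1.667

1.667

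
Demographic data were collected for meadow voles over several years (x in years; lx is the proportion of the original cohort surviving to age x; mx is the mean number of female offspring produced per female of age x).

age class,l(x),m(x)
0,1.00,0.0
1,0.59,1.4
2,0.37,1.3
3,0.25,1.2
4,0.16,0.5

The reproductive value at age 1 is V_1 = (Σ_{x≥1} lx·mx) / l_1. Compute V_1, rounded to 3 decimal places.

2.859

lx·mx for x ≥ 1: 0.826, 0.481, 0.3, 0.08 → sum = 1.687
V_1 = 1.687 / l_1 = 1.687 / 0.59 = 2.859322… → 2.859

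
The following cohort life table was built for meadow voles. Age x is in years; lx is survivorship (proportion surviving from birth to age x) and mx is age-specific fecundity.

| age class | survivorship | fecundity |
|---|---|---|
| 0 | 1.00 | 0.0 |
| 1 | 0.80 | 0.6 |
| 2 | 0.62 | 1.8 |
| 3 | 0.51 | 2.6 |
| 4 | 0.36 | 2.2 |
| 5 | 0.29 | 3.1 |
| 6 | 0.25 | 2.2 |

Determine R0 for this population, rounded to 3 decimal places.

lx·mx by age: 0, 0.48, 1.116, 1.326, 0.792, 0.899, 0.55
R0 = Σ lx·mx = 5.163 → 5.163

5.163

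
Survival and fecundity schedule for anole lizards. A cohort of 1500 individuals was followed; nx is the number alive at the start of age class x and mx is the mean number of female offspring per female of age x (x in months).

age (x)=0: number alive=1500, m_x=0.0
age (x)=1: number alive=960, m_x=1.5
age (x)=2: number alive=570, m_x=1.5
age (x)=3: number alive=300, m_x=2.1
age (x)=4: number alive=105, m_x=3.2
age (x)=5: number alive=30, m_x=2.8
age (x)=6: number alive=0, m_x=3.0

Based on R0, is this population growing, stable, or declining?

lx = nx/n0 = nx/1500: 1, 0.64, 0.38, 0.2, 0.07, 0.02, 0
R0 = Σ lx·mx = 0 + 0.96 + 0.57 + 0.42 + 0.224 + 0.056 + 0 = 2.23
R0 > 1, so the population is growing.

growing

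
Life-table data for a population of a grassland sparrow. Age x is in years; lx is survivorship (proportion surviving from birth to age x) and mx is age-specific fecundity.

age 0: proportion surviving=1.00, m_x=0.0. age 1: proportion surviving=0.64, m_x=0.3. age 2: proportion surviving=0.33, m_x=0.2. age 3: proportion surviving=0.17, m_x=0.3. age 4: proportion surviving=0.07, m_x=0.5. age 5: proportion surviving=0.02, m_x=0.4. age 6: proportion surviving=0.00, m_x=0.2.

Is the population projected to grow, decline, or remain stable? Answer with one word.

declining

R0 = Σ lx·mx = 0 + 0.192 + 0.066 + 0.051 + 0.035 + 0.008 + 0 = 0.352
R0 < 1, so the population is declining.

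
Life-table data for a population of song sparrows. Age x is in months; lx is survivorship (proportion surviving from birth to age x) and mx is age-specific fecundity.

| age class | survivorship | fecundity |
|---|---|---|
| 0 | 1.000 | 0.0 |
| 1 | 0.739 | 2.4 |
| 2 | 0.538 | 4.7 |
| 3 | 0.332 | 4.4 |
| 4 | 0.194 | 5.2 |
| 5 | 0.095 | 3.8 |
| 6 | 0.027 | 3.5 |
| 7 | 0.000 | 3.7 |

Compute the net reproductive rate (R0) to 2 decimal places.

7.23

lx·mx by age: 0, 1.7736, 2.5286, 1.4608, 1.0088, 0.361, 0.0945, 0
R0 = Σ lx·mx = 7.2273 → 7.23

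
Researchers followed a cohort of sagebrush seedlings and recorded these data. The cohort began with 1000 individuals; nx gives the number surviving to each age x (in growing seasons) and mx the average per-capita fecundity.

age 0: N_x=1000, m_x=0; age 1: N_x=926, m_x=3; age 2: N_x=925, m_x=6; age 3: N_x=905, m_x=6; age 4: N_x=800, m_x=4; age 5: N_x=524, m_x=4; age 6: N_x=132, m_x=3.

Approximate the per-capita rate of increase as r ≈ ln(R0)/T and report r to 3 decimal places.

1.034

lx = nx/n0 = nx/1000: 1, 0.926, 0.925, 0.905, 0.8, 0.524, 0.132
R0 = Σ lx·mx = 0 + 2.778 + 5.55 + 5.43 + 3.2 + 2.096 + 0.396 = 19.45
Σ x·lx·mx = 55.824; T = 55.824/19.45 = 2.87013…
r ≈ ln(R0)/T = ln(19.45)/2.87013… = 1.03405… → 1.034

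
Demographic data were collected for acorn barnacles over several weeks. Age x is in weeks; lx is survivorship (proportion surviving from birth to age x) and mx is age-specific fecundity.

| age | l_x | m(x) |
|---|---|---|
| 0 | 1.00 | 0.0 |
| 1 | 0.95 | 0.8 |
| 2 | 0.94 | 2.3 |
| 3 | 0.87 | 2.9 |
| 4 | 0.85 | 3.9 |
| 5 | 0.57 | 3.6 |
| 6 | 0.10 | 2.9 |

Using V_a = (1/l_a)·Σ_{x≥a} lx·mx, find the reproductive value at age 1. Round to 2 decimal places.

11.69

lx·mx for x ≥ 1: 0.76, 2.162, 2.523, 3.315, 2.052, 0.29 → sum = 11.102
V_1 = 11.102 / l_1 = 11.102 / 0.95 = 11.686316… → 11.69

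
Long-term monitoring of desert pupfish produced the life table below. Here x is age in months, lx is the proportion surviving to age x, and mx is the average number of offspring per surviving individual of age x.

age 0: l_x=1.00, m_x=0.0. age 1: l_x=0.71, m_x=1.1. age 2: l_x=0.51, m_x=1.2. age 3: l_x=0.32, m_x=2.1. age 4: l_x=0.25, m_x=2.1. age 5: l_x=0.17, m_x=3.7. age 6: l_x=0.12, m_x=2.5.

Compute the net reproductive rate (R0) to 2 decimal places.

lx·mx by age: 0, 0.781, 0.612, 0.672, 0.525, 0.629, 0.3
R0 = Σ lx·mx = 3.519 → 3.52

3.52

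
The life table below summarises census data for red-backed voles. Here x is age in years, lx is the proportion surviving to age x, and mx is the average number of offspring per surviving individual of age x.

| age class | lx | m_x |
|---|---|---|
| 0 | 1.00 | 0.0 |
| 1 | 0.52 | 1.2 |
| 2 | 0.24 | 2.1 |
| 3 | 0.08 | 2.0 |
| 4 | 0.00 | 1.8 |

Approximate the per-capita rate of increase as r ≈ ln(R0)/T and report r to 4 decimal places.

R0 = Σ lx·mx = 0 + 0.624 + 0.504 + 0.16 + 0 = 1.288
Σ x·lx·mx = 2.112; T = 2.112/1.288 = 1.63975…
r ≈ ln(R0)/T = ln(1.288)/1.63975… = 0.154347… → 0.1543

0.1543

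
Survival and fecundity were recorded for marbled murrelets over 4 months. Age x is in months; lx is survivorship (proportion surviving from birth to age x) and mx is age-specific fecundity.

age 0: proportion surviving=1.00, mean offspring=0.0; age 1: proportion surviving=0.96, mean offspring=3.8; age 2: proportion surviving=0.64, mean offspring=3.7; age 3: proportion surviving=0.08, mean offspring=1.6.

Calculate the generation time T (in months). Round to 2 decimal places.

lx·mx: 0, 3.648, 2.368, 0.128 → R0 = 6.144
x·lx·mx: 0, 3.648, 4.736, 0.384 → Σ = 8.768
T = 8.768 / 6.144 = 1.427083… → 1.43

1.43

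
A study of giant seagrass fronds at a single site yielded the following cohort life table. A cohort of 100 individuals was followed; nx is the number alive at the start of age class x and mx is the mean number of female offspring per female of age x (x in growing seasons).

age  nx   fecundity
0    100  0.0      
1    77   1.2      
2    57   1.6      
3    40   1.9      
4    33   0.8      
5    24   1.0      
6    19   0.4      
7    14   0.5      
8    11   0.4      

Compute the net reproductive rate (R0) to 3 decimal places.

lx = nx/n0 = nx/100: 1, 0.77, 0.57, 0.4, 0.33, 0.24, 0.19, 0.14, 0.11
lx·mx by age: 0, 0.924, 0.912, 0.76, 0.264, 0.24, 0.076, 0.07, 0.044
R0 = Σ lx·mx = 3.29 → 3.290

3.290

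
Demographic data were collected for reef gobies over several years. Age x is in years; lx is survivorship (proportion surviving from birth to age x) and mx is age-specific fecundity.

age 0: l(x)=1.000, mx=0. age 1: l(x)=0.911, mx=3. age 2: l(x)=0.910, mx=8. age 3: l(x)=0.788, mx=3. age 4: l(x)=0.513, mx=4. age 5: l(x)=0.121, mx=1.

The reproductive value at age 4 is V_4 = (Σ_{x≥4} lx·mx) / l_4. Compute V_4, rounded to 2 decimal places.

lx·mx for x ≥ 4: 2.052, 0.121 → sum = 2.173
V_4 = 2.173 / l_4 = 2.173 / 0.513 = 4.235867… → 4.24

4.24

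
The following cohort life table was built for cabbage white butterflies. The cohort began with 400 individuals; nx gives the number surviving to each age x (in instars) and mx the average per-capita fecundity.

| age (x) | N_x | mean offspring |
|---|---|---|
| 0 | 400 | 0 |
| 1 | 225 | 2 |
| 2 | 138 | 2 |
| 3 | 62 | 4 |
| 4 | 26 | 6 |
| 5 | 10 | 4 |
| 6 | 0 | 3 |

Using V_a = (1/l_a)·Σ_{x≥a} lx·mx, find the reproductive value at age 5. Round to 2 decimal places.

lx = nx/n0 = nx/400: 1, 0.5625, 0.345, 0.155, 0.065, 0.025, 0
lx·mx for x ≥ 5: 0.1, 0 → sum = 0.1
V_5 = 0.1 / l_5 = 0.1 / 0.025 = 4 → 4.00

4.00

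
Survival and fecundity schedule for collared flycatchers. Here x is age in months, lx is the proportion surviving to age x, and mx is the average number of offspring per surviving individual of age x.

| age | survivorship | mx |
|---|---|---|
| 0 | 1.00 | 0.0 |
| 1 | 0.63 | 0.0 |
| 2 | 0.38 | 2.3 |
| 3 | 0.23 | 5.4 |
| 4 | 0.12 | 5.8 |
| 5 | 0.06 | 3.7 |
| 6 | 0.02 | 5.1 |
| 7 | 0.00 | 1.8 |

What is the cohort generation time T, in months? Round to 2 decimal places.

3.18

lx·mx: 0, 0, 0.874, 1.242, 0.696, 0.222, 0.102, 0 → R0 = 3.136
x·lx·mx: 0, 0, 1.748, 3.726, 2.784, 1.11, 0.612, 0 → Σ = 9.98
T = 9.98 / 3.136 = 3.182398… → 3.18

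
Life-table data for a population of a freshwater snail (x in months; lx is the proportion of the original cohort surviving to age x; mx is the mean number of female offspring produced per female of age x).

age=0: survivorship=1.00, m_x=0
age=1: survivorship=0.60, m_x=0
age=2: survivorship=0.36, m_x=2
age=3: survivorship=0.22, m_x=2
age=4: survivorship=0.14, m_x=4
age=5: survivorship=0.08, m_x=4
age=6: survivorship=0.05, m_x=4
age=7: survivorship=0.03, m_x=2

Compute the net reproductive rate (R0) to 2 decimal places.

lx·mx by age: 0, 0, 0.72, 0.44, 0.56, 0.32, 0.2, 0.06
R0 = Σ lx·mx = 2.3 → 2.30

2.30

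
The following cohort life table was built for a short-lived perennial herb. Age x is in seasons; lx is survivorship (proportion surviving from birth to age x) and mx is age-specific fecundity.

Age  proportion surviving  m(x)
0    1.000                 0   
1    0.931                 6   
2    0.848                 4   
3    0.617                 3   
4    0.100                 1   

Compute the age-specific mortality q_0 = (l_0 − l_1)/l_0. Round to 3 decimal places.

0.069

q_0 = (l_0 − l_1) / l_0 = (1 − 0.931) / 1
     = 0.069 / 1 = 0.069 → 0.069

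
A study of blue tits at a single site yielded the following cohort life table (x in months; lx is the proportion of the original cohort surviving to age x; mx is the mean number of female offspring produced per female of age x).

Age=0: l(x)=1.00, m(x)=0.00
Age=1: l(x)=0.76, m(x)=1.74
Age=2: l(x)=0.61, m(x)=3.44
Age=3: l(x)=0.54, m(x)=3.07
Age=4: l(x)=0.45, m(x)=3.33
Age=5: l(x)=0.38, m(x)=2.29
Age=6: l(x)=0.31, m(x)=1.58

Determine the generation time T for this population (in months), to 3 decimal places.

lx·mx: 0, 1.3224, 2.0984, 1.6578, 1.4985, 0.8702, 0.4898 → R0 = 7.9371
x·lx·mx: 0, 1.3224, 4.1968, 4.9734, 5.994, 4.351, 2.9388 → Σ = 23.7764
T = 23.7764 / 7.9371 = 2.995603… → 2.996

2.996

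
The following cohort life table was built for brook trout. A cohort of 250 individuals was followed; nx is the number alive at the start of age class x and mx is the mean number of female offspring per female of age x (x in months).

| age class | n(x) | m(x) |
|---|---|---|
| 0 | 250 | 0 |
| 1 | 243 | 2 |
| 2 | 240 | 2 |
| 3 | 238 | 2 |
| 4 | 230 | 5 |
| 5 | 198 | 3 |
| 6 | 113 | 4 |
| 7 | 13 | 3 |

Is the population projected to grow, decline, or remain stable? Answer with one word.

lx = nx/n0 = nx/250: 1, 0.972, 0.96, 0.952, 0.92, 0.792, 0.452, 0.052
R0 = Σ lx·mx = 0 + 1.944 + 1.92 + 1.904 + 4.6 + 2.376 + 1.808 + 0.156 = 14.708
R0 > 1, so the population is growing.

growing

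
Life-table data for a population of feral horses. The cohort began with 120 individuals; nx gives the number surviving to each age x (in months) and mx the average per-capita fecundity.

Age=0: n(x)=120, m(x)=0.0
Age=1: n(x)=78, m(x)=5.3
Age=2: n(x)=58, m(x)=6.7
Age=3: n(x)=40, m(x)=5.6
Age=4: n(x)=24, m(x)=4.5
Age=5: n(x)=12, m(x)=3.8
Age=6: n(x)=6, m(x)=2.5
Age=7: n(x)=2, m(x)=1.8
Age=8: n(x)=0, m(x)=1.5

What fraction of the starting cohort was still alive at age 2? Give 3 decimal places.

0.483

l_2 = n_2/n_0 = 58/120 = 0.483333… → 0.483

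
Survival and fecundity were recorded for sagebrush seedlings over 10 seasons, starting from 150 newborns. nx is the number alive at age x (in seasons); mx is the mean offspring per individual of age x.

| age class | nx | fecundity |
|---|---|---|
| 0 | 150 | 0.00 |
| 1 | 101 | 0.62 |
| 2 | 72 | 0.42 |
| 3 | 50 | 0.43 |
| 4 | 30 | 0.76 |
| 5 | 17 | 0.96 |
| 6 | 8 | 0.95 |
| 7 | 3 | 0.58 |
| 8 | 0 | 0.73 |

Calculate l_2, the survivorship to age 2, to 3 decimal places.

l_2 = n_2/n_0 = 72/150 = 0.48 → 0.480

0.480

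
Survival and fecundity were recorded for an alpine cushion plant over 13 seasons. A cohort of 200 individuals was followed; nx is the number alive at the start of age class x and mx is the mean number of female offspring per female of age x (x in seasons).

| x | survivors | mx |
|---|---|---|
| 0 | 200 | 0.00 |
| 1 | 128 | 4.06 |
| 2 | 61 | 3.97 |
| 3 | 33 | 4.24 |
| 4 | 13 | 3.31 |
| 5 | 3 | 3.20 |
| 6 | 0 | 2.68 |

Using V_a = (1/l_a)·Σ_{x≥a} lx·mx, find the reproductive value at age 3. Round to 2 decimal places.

5.83

lx = nx/n0 = nx/200: 1, 0.64, 0.305, 0.165, 0.065, 0.015, 0
lx·mx for x ≥ 3: 0.6996, 0.21515, 0.048, 0 → sum = 0.96275
V_3 = 0.96275 / l_3 = 0.96275 / 0.165 = 5.834848… → 5.83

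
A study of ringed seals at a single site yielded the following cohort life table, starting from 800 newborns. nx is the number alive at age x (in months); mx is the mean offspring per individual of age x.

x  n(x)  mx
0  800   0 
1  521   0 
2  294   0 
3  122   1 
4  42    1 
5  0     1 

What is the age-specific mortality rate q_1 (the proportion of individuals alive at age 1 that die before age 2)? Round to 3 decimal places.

0.436

lx = nx/n0 = nx/800: 1, 0.65125, 0.3675, 0.1525, 0.0525, 0
q_1 = (l_1 − l_2) / l_1 = (0.65125 − 0.3675) / 0.65125
     = 0.28375 / 0.65125 = 0.435701… → 0.436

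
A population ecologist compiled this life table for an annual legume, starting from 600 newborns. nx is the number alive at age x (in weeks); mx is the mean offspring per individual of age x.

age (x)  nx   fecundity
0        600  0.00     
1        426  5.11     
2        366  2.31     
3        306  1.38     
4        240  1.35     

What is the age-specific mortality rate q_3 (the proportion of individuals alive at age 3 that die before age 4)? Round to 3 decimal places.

lx = nx/n0 = nx/600: 1, 0.71, 0.61, 0.51, 0.4
q_3 = (l_3 − l_4) / l_3 = (0.51 − 0.4) / 0.51
     = 0.11 / 0.51 = 0.215686… → 0.216

0.216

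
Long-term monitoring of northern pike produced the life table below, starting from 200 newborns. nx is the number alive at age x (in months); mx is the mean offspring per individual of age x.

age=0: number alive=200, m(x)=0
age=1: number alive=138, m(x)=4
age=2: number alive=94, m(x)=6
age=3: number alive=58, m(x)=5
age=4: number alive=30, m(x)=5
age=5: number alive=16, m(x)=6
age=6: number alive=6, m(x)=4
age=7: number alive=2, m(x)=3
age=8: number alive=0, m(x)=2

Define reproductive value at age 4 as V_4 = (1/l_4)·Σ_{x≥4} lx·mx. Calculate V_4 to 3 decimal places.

9.200

lx = nx/n0 = nx/200: 1, 0.69, 0.47, 0.29, 0.15, 0.08, 0.03, 0.01, 0
lx·mx for x ≥ 4: 0.75, 0.48, 0.12, 0.03, 0 → sum = 1.38
V_4 = 1.38 / l_4 = 1.38 / 0.15 = 9.2 → 9.200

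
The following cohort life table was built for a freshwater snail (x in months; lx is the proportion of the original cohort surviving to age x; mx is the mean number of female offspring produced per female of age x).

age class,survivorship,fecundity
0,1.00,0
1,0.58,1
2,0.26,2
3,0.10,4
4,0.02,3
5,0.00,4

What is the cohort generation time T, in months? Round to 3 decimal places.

1.962

lx·mx: 0, 0.58, 0.52, 0.4, 0.06, 0 → R0 = 1.56
x·lx·mx: 0, 0.58, 1.04, 1.2, 0.24, 0 → Σ = 3.06
T = 3.06 / 1.56 = 1.961538… → 1.962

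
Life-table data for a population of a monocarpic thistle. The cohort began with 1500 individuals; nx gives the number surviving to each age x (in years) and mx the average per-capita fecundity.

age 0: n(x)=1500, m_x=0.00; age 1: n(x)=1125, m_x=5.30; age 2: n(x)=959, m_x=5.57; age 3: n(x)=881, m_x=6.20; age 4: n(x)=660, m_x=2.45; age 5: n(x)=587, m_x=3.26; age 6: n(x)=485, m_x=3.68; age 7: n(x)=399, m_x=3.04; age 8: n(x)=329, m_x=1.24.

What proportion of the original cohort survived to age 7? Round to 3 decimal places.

0.266

l_7 = n_7/n_0 = 399/1500 = 0.266 → 0.266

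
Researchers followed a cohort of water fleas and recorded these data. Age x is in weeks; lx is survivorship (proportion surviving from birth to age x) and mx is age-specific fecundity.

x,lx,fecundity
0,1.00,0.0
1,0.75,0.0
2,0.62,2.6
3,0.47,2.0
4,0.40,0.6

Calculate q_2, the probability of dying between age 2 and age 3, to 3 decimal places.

q_2 = (l_2 − l_3) / l_2 = (0.62 − 0.47) / 0.62
     = 0.15 / 0.62 = 0.241935… → 0.242

0.242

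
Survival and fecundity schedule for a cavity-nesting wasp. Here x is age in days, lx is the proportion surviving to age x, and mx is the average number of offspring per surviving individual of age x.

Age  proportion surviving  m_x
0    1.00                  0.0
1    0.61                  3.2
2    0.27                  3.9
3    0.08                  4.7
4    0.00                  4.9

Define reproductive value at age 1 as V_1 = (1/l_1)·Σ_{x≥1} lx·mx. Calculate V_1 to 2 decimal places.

5.54

lx·mx for x ≥ 1: 1.952, 1.053, 0.376, 0 → sum = 3.381
V_1 = 3.381 / l_1 = 3.381 / 0.61 = 5.542623… → 5.54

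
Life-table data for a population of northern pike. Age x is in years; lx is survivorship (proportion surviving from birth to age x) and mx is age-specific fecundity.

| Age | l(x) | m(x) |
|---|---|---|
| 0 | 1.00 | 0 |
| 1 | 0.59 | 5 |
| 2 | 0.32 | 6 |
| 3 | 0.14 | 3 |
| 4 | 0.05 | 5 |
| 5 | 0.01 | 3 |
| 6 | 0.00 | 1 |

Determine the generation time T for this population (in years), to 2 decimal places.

1.65

lx·mx: 0, 2.95, 1.92, 0.42, 0.25, 0.03, 0 → R0 = 5.57
x·lx·mx: 0, 2.95, 3.84, 1.26, 1, 0.15, 0 → Σ = 9.2
T = 9.2 / 5.57 = 1.651706… → 1.65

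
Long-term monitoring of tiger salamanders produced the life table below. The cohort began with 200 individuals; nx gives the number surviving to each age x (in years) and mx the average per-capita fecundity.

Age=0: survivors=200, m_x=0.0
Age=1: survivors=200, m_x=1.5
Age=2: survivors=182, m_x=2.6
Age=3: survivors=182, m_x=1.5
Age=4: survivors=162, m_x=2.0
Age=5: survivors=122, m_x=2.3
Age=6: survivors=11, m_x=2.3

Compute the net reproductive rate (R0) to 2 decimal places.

lx = nx/n0 = nx/200: 1, 1, 0.91, 0.91, 0.81, 0.61, 0.055
lx·mx by age: 0, 1.5, 2.366, 1.365, 1.62, 1.403, 0.1265
R0 = Σ lx·mx = 8.3805 → 8.38

8.38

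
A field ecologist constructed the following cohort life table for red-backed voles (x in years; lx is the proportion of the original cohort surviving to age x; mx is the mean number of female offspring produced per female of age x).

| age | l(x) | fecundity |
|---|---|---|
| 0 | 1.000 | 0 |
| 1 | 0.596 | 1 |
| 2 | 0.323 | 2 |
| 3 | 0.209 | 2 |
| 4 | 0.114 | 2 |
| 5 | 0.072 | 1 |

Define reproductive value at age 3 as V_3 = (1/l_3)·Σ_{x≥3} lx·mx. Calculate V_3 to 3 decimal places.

3.435

lx·mx for x ≥ 3: 0.418, 0.228, 0.072 → sum = 0.718
V_3 = 0.718 / l_3 = 0.718 / 0.209 = 3.435407… → 3.435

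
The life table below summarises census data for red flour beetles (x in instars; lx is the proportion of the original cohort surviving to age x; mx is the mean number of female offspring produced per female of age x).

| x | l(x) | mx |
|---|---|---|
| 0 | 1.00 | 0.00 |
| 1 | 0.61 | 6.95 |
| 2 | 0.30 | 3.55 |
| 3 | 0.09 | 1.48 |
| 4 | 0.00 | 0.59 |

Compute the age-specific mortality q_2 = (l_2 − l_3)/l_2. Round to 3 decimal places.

q_2 = (l_2 − l_3) / l_2 = (0.3 − 0.09) / 0.3
     = 0.21 / 0.3 = 0.7 → 0.700

0.700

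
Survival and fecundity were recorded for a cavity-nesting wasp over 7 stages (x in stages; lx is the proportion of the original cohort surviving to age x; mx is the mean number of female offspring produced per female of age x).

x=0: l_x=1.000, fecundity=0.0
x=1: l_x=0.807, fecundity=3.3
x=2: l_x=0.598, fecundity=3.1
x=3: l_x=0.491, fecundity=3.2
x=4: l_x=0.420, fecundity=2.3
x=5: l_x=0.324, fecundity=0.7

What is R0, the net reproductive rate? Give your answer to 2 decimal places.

7.28

lx·mx by age: 0, 2.6631, 1.8538, 1.5712, 0.966, 0.2268
R0 = Σ lx·mx = 7.2809 → 7.28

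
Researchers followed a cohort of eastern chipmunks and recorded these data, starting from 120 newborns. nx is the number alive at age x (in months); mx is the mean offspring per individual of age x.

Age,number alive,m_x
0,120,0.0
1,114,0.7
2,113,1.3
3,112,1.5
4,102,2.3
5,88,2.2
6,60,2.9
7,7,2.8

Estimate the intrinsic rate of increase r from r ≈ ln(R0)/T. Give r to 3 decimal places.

0.548

lx = nx/n0 = nx/120: 1, 0.95, 0.94167…, 0.93333…, 0.85, 0.73333…, 0.5, 0.05833…
R0 = Σ lx·mx = 0 + 0.665 + 1.22417… + 1.4… + 1.955 + 1.61333… + 1.45 + 0.16333… = 8.470833…
Σ x·lx·mx = 33.043333…; T = 33.043333…/8.470833… = 3.90084…
r ≈ ln(R0)/T = ln(8.470833…)/3.90084… = 0.54774… → 0.548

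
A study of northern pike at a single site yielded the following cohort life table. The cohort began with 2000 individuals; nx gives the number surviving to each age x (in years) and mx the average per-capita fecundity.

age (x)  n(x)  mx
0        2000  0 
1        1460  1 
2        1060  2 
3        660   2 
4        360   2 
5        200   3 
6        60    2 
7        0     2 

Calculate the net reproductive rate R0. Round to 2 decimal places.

lx = nx/n0 = nx/2000: 1, 0.73, 0.53, 0.33, 0.18, 0.1, 0.03, 0
lx·mx by age: 0, 0.73, 1.06, 0.66, 0.36, 0.3, 0.06, 0
R0 = Σ lx·mx = 3.17 → 3.17

3.17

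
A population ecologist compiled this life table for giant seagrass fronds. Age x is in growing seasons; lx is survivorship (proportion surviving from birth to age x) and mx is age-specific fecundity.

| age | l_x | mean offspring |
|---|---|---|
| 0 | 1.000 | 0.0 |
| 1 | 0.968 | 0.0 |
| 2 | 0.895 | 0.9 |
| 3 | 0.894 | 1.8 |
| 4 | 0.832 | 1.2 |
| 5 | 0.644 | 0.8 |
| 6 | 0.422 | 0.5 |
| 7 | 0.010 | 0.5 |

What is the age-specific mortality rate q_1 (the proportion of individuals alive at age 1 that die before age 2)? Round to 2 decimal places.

q_1 = (l_1 − l_2) / l_1 = (0.968 − 0.895) / 0.968
     = 0.073 / 0.968 = 0.075413… → 0.08

0.08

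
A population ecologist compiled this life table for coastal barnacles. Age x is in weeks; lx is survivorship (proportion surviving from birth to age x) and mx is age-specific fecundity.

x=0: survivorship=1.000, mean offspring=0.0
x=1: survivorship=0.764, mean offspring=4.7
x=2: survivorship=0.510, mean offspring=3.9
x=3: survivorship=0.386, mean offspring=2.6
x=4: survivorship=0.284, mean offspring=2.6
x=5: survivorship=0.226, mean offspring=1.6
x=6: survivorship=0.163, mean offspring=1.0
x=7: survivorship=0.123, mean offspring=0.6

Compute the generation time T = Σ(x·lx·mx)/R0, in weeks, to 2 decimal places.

2.13

lx·mx: 0, 3.5908, 1.989, 1.0036, 0.7384, 0.3616, 0.163, 0.0738 → R0 = 7.9202
x·lx·mx: 0, 3.5908, 3.978, 3.0108, 2.9536, 1.808, 0.978, 0.5166 → Σ = 16.8358
T = 16.8358 / 7.9202 = 2.125679… → 2.13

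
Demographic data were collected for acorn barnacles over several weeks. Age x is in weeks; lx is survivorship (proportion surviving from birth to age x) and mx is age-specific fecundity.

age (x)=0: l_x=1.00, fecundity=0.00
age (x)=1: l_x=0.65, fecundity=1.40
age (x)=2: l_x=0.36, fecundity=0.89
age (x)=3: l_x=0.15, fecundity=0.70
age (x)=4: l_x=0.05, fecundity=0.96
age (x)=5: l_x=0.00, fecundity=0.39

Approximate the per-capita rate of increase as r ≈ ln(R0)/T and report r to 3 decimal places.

R0 = Σ lx·mx = 0 + 0.91 + 0.3204 + 0.105 + 0.048 + 0 = 1.3834
Σ x·lx·mx = 2.0578; T = 2.0578/1.3834 = 1.48749…
r ≈ ln(R0)/T = ln(1.3834)/1.48749… = 0.21818… → 0.218

0.218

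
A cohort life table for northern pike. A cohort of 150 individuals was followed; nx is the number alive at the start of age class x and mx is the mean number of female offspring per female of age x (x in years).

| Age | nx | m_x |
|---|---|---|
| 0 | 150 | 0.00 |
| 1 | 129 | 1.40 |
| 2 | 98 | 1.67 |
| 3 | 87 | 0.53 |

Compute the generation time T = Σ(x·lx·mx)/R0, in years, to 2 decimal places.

lx = nx/n0 = nx/150: 1, 0.86, 0.65333…, 0.58
lx·mx: 0, 1.204, 1.091067…, 0.3074 → R0 = 2.602467…
x·lx·mx: 0, 1.204, 2.182133…, 0.9222 → Σ = 4.308333…
T = 4.308333… / 2.602467… = 1.655481… → 1.66

1.66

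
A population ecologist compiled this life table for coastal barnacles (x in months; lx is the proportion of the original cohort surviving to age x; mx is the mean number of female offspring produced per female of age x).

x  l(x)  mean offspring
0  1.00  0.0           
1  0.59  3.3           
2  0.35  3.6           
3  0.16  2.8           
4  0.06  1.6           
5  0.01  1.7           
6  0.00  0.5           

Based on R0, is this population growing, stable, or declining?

growing

R0 = Σ lx·mx = 0 + 1.947 + 1.26 + 0.448 + 0.096 + 0.017 + 0 = 3.768
R0 > 1, so the population is growing.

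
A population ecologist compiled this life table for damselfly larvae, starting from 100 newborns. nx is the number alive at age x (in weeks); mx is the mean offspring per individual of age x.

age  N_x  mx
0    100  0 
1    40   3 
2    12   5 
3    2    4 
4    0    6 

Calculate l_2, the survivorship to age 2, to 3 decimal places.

l_2 = n_2/n_0 = 12/100 = 0.12 → 0.120

0.120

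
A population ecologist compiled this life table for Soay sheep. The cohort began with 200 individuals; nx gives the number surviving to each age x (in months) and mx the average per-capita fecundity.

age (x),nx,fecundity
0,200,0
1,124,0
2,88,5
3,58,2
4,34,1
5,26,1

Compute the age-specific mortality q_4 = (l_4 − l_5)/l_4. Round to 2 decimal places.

0.24

lx = nx/n0 = nx/200: 1, 0.62, 0.44, 0.29, 0.17, 0.13
q_4 = (l_4 − l_5) / l_4 = (0.17 − 0.13) / 0.17
     = 0.04 / 0.17 = 0.235294… → 0.24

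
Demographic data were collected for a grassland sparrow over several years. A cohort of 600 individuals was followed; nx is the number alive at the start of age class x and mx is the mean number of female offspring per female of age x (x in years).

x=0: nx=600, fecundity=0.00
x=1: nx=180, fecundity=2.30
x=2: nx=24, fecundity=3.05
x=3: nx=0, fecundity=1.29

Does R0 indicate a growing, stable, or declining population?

lx = nx/n0 = nx/600: 1, 0.3, 0.04, 0
R0 = Σ lx·mx = 0 + 0.69 + 0.122 + 0 = 0.812
R0 < 1, so the population is declining.

declining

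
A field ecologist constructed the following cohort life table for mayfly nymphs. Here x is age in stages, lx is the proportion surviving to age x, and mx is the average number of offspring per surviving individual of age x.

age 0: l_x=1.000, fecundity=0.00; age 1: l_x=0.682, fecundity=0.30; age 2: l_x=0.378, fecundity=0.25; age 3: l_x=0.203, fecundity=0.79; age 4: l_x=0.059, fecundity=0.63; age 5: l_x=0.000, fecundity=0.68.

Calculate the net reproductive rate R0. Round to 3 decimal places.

0.497

lx·mx by age: 0, 0.2046, 0.0945, 0.16037, 0.03717, 0
R0 = Σ lx·mx = 0.49664 → 0.497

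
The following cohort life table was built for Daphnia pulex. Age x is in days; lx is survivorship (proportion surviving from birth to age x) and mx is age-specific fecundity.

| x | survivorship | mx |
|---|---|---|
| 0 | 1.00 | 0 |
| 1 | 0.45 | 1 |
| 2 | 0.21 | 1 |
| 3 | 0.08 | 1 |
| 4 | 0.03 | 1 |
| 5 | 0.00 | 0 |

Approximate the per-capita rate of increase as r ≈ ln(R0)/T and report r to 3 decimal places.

R0 = Σ lx·mx = 0 + 0.45 + 0.21 + 0.08 + 0.03 + 0 = 0.77
Σ x·lx·mx = 1.23; T = 1.23/0.77 = 1.5974…
r ≈ ln(R0)/T = ln(0.77)/1.5974… = -0.16362… → -0.164

-0.164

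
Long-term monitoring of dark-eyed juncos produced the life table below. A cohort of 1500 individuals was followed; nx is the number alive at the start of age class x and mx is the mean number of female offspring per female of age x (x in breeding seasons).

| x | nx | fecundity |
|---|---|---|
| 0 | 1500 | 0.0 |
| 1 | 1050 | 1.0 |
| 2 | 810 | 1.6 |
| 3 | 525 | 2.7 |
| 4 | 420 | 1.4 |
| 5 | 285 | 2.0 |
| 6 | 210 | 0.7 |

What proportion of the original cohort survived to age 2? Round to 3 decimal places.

0.540

l_2 = n_2/n_0 = 810/1500 = 0.54 → 0.540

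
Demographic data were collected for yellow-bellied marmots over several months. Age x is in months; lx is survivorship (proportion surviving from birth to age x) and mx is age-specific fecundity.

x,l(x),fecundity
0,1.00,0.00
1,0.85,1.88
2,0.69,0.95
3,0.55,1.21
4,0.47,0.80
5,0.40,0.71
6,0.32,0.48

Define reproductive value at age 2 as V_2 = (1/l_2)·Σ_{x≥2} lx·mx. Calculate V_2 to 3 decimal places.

lx·mx for x ≥ 2: 0.6555, 0.6655, 0.376, 0.284, 0.1536 → sum = 2.1346
V_2 = 2.1346 / l_2 = 2.1346 / 0.69 = 3.093623… → 3.094

3.094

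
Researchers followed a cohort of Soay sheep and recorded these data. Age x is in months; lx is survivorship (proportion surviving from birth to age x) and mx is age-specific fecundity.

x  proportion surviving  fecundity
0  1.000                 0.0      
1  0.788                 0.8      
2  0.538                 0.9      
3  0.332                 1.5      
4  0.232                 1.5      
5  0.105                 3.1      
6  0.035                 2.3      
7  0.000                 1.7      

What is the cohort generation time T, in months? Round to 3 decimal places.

2.787

lx·mx: 0, 0.6304, 0.4842, 0.498, 0.348, 0.3255, 0.0805, 0 → R0 = 2.3666
x·lx·mx: 0, 0.6304, 0.9684, 1.494, 1.392, 1.6275, 0.483, 0 → Σ = 6.5953
T = 6.5953 / 2.3666 = 2.786825… → 2.787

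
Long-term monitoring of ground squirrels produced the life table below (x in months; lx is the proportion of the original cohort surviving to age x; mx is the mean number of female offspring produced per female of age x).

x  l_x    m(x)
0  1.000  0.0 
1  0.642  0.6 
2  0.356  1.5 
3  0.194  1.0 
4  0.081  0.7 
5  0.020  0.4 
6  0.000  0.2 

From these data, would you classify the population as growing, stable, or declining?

R0 = Σ lx·mx = 0 + 0.3852 + 0.534 + 0.194 + 0.0567 + 0.008 + 0 = 1.1779
R0 > 1, so the population is growing.

growing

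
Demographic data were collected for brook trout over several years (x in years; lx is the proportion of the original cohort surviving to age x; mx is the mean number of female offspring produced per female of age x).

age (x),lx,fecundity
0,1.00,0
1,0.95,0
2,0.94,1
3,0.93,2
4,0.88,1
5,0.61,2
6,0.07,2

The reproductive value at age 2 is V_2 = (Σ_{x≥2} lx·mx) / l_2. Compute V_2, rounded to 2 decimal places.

5.36

lx·mx for x ≥ 2: 0.94, 1.86, 0.88, 1.22, 0.14 → sum = 5.04
V_2 = 5.04 / l_2 = 5.04 / 0.94 = 5.361702… → 5.36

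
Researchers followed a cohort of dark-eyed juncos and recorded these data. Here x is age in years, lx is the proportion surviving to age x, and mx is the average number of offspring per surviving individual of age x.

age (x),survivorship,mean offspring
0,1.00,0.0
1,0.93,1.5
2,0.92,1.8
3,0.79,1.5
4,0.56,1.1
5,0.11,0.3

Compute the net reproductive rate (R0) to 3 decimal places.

4.885

lx·mx by age: 0, 1.395, 1.656, 1.185, 0.616, 0.033
R0 = Σ lx·mx = 4.885 → 4.885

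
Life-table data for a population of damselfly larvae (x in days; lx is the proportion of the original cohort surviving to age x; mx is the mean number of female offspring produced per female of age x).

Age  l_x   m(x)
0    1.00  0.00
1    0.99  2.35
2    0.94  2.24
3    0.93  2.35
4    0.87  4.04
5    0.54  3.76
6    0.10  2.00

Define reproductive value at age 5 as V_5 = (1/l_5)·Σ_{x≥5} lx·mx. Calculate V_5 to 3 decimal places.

4.130

lx·mx for x ≥ 5: 2.0304, 0.2 → sum = 2.2304
V_5 = 2.2304 / l_5 = 2.2304 / 0.54 = 4.13037… → 4.130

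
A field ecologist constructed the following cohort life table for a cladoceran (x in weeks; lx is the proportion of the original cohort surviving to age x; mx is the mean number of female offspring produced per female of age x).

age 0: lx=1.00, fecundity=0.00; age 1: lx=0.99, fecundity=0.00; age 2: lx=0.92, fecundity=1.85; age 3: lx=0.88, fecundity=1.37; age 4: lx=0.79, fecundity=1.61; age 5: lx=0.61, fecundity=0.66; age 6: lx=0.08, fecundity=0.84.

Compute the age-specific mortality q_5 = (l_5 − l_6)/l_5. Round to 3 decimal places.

0.869

q_5 = (l_5 − l_6) / l_5 = (0.61 − 0.08) / 0.61
     = 0.53 / 0.61 = 0.868852… → 0.869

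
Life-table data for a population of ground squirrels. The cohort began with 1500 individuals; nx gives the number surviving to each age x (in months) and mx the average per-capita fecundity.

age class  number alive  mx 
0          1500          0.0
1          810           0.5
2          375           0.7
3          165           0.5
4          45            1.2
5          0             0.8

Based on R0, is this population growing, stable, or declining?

lx = nx/n0 = nx/1500: 1, 0.54, 0.25, 0.11, 0.03, 0
R0 = Σ lx·mx = 0 + 0.27 + 0.175 + 0.055 + 0.036 + 0 = 0.536
R0 < 1, so the population is declining.

declining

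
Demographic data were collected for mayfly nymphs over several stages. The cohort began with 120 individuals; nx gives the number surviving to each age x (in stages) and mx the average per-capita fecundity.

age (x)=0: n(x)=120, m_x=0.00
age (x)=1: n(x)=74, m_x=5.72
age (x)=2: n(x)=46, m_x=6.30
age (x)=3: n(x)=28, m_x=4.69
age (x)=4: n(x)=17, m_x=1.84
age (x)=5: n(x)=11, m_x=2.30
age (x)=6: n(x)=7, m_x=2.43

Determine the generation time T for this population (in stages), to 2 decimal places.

1.91

lx = nx/n0 = nx/120: 1, 0.61667…, 0.38333…, 0.23333…, 0.14167…, 0.09167…, 0.05833…
lx·mx: 0, 3.527333…, 2.415…, 1.094333…, 0.260667…, 0.210833…, 0.14175… → R0 = 7.649917…
x·lx·mx: 0, 3.527333…, 4.83…, 3.283…, 1.042667…, 1.054167…, 0.8505… → Σ = 14.587667…
T = 14.587667… / 7.649917… = 1.906905… → 1.91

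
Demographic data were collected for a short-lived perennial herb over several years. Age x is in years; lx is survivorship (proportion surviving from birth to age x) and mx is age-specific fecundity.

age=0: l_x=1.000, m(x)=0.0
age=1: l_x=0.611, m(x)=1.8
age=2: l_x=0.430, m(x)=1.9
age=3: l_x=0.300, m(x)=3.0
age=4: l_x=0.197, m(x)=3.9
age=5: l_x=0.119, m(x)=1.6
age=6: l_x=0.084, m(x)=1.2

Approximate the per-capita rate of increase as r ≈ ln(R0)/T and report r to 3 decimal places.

0.522

R0 = Σ lx·mx = 0 + 1.0998 + 0.817 + 0.9 + 0.7683 + 0.1904 + 0.1008 = 3.8763
Σ x·lx·mx = 10.0638; T = 10.0638/3.8763 = 2.59624…
r ≈ ln(R0)/T = ln(3.8763)/2.59624… = 0.52186… → 0.522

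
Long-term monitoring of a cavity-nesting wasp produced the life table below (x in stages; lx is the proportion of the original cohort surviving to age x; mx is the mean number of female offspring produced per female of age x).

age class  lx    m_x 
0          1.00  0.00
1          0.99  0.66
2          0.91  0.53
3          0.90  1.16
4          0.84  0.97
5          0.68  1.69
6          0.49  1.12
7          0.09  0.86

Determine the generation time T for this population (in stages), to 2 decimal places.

3.69

lx·mx: 0, 0.6534, 0.4823, 1.044, 0.8148, 1.1492, 0.5488, 0.0774 → R0 = 4.7699
x·lx·mx: 0, 0.6534, 0.9646, 3.132, 3.2592, 5.746, 3.2928, 0.5418 → Σ = 17.5898
T = 17.5898 / 4.7699 = 3.687666… → 3.69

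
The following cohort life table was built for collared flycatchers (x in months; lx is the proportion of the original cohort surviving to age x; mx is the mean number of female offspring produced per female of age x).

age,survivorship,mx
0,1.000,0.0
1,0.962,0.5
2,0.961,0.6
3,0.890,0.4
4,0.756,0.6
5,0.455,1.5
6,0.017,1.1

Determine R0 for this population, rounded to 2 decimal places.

2.57

lx·mx by age: 0, 0.481, 0.5766, 0.356, 0.4536, 0.6825, 0.0187
R0 = Σ lx·mx = 2.5684 → 2.57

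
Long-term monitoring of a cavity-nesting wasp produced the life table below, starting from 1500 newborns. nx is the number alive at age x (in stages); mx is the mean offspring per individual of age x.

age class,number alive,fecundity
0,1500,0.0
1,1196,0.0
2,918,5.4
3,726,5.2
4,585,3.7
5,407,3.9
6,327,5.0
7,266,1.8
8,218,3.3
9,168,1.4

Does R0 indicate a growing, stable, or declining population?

growing

lx = nx/n0 = nx/1500: 1, 0.79733…, 0.612, 0.484, 0.39, 0.27133…, 0.218, 0.17733…, 0.14533…, 0.112
R0 = Σ lx·mx = 0 + 0 + 3.3048 + 2.5168 + 1.443 + 1.0582… + 1.09 + 0.3192… + 0.4796… + 0.1568 = 10.3684…
R0 > 1, so the population is growing.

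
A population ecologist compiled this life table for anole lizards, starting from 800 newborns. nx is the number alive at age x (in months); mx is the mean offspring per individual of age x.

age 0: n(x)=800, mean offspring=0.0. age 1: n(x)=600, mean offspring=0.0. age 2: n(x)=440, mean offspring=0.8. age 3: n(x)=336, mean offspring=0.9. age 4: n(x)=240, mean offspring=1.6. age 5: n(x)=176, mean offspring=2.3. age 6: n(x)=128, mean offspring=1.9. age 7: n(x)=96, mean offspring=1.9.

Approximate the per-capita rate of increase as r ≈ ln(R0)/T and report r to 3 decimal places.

lx = nx/n0 = nx/800: 1, 0.75, 0.55, 0.42, 0.3, 0.22, 0.16, 0.12
R0 = Σ lx·mx = 0 + 0 + 0.44 + 0.378 + 0.48 + 0.506 + 0.304 + 0.228 = 2.336
Σ x·lx·mx = 9.884; T = 9.884/2.336 = 4.23116…
r ≈ ln(R0)/T = ln(2.336)/4.23116… = 0.20052… → 0.201

0.201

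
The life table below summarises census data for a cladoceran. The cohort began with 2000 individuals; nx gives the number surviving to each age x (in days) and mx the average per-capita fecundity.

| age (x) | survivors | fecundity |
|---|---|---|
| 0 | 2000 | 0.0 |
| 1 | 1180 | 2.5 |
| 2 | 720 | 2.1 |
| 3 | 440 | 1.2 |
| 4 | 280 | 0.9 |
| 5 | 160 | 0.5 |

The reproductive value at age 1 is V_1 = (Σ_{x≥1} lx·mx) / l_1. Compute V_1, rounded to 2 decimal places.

lx = nx/n0 = nx/2000: 1, 0.59, 0.36, 0.22, 0.14, 0.08
lx·mx for x ≥ 1: 1.475, 0.756, 0.264, 0.126, 0.04 → sum = 2.661
V_1 = 2.661 / l_1 = 2.661 / 0.59 = 4.510169… → 4.51

4.51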